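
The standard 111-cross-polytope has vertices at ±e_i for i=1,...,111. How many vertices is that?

The vertices are ±e_1, ..., ±e_111, so there are 2·111 = 222.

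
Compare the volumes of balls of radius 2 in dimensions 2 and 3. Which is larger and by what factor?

V_2(2) ≈ 12.5664, V_3(2) ≈ 33.5103. The 3-ball is larger by a factor of 2.667.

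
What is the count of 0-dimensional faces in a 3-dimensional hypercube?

Number of 0-faces = C(3,0) · 2^(3-0) = 1 · 8 = 8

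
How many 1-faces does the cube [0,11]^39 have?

An n-cube has n·2^(n-1) edges. With n = 39: 39·274877906944 = 10720238370816.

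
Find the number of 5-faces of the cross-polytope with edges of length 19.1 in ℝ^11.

Each 5-face is the convex hull of 6 vertices, one chosen as ±e_i from each of 6 distinct axes: 2^6·C(11,6) = 29568.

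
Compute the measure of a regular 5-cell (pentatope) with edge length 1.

V = (1^4 / 4!) · √((4+1) / 2^4) ≈ 0.0232924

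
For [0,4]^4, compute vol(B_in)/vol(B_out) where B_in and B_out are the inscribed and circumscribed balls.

V_in/V_out = n^(-n/2) = 4^(-4/2) ≈ 0.0625.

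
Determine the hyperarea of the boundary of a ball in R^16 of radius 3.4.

S_16(3.4) = 2·π^(16/2)·(3.4)^15 / Γ(16/2) ≈ 3.53169e+08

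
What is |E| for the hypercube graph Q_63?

Number of 1-faces = C(63,1)·2^(63-1) = 63·4611686018427387904 = 290536219160925437952.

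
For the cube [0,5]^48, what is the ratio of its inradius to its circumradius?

Ratio = (s/2)/(s√48/2) = 48^(-1/2) ≈ 0.144338.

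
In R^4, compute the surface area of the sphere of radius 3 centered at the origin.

S = n·V_n(r)/r = 4·V_4(3)/3 (volume-to-surface relation), giving 54·π^2 ≈ 532.959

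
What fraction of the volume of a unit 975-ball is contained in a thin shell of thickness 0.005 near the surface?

1 - (1-0.005)^975 ≈ 0.992458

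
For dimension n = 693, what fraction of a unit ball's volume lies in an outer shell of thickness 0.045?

1 - (1-0.045)^693 ≈ 1 - 1.388e-14 ≈ (100 - 1.39e-12)%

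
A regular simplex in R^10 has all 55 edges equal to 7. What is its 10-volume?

For a regular n-simplex with edge a, V = (a^n / n!)·√((n+1)/2^n). With a=7, n=10: V ≈ 8.06796.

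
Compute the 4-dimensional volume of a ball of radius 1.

V = π^2/2 ≈ 4.9348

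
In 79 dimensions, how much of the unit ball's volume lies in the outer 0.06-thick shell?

V(inner)/V(outer) = ((1-0.06)/1)^79 ≈ 0.007535, so the shell fraction is 0.992465.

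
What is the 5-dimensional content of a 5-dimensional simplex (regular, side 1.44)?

V = (1.44^5 / 5!) · √((5+1) / 2^5) ≈ 0.0223425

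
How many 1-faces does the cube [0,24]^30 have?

An n-cube has n·2^(n-1) edges. With n = 30: 30·536870912 = 16106127360.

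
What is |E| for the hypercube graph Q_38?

An n-cube has n·2^(n-1) edges. With n = 38: 38·137438953472 = 5222680231936.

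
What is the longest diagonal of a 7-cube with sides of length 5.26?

The space diagonal of an n-cube of side s is s√n. Here 5.26·√7 ≈ 13.9167.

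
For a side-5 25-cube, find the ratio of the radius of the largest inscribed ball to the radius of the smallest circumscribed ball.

r_in = 5/2 (half the side); r_out = 5√25/2 (half the diagonal). Ratio = 1/√25 ≈ 0.2.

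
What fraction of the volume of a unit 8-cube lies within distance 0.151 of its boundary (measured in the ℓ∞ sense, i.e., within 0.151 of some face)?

The inner cube has side 1-2·0.151 = 0.698 and volume (0.698)^8 ≈ 0.05634, so the shell holds 0.943657 of the volume.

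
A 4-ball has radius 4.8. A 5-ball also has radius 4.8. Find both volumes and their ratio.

V_4(4.8) ≈ 2619.6. V_5(4.8) ≈ 13412.3. Ratio V_4/V_5 ≈ 0.1953.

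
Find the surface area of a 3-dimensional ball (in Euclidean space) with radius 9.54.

S_3(9.54) = 2·π^(3/2)·(9.54)^2 / Γ(3/2) = 4πr² = 4π·(9.54)² ≈ 1143.69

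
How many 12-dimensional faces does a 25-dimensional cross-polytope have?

Each 12-face is the convex hull of 13 vertices, one chosen as ±e_i from each of 13 distinct axes: 2^13·C(25,13) = 42600857600.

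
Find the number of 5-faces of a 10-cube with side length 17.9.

An n-cube has C(n,k)·2^(n-k) k-faces. Here C(10,5)·2^5 = 252·32 = 8064.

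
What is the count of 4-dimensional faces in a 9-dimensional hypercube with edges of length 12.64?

Choose 4 of 9 axes to span the face (C(9,4) = 126 ways), then fix each of the remaining 5 coordinates at one of its two extreme values (2^5 = 32 ways): 126·32 = 4032.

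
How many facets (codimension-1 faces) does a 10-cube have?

f_9(10-cube) = (10 choose 9) · 2^1 = 20.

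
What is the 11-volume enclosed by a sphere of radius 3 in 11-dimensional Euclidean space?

The n-ball volume is π^(n/2)·r^n/Γ(n/2+1). With n=11, r=3: V = 419904·π^5/385 ≈ 333763.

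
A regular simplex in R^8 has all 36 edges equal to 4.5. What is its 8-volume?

V = (4.5^8 / 8!) · √((8+1) / 2^8) ≈ 0.781953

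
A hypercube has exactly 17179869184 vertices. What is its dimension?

n = log_2(17179869184) = 34.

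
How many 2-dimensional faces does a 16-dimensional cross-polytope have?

f_2(16-orthoplex) = 2^3 · (16 choose 3) = 4480.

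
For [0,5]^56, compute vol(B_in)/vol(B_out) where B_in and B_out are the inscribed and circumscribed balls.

V_in / V_out = (r_in/r_out)^56 = (1/√56)^56 = 56^(-56/2) ≈ 1.12392e-49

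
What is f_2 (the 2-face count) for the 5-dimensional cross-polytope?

Each 2-face is the convex hull of 3 vertices, one chosen as ±e_i from each of 3 distinct axes: 2^3·C(5,3) = 80.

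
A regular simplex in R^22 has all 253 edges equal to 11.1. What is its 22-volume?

V_22 = √(23) · 11.1^22 / (22! · 2^(22/2)) ≈ 0.206954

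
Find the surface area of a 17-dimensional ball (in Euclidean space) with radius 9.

|∂B_17(9)| = 11712917736940032·π^8/25025 ≈ 4.44109e+15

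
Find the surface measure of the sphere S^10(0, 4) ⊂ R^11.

|∂B_11(4)| = 67108864·π^5/945 ≈ 2.17319e+07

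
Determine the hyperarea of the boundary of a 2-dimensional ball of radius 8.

|∂B_2(8)| = 2πr = 2π·8 ≈ 50.2655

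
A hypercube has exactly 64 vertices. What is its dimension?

n = log_2(64) = 6.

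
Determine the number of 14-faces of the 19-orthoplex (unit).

Number of 14-faces = 2^(14+1) · C(19,14+1) = 32768 · 3876 = 127008768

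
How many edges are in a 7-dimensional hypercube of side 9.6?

An n-cube has C(n,k)·2^(n-k) k-faces. Here C(7,1)·2^6 = 7·64 = 448.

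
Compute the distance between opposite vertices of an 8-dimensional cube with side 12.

Diagonal = √8 · 12 ≈ 33.9411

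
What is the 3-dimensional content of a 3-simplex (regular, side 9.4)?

Volume = (√2/12) · 9.4³ = 97.8853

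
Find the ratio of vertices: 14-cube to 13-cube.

The 14-cube has 2^14 = 16384 vertices. The 13-cube has 2^13 = 8192 vertices. Ratio: 16384/8192 = 2.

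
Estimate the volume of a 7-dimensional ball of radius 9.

The n-ball volume is π^(n/2)·r^n/Γ(n/2+1). With n=7, r=9: V = 25509168·π^3/35 ≈ 2.25984e+07.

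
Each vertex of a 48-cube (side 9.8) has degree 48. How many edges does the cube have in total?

Number of 1-faces = C(48,1)·2^(48-1) = 48·140737488355328 = 6755399441055744.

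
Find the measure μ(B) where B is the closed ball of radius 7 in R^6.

Volume = π^{6/2}·(7)^6/Γ(4) = 117649·π^3/6 ≈ 607976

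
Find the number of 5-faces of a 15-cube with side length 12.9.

Number of 5-faces = C(15,5) · 2^(15-5) = 3003 · 1024 = 3075072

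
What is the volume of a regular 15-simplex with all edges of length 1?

Volume = 1^15 · √(16/2^15) / 15! ≈ 1.6898e-14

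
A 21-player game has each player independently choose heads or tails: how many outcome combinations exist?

The 21-cube has 2^21 = 2097152 vertices.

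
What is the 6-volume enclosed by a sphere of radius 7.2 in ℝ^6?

V_6(7.2) = π^(6/2) · (7.2)^6 / Γ(6/2 + 1) ≈ 719935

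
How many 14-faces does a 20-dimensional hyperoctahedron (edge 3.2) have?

Each 14-face is the convex hull of 15 vertices, one chosen as ±e_i from each of 15 distinct axes: 2^15·C(20,15) = 508035072.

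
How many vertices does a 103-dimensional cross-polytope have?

An n-cross-polytope has 2n vertices; here n = 103, giving 206.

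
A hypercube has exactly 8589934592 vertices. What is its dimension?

2^n = 8589934592 ⇒ n = log_2(8589934592) = 33.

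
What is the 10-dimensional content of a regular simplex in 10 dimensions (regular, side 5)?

V = (5^10 / 10!) · √((10+1) / 2^10) ≈ 0.278922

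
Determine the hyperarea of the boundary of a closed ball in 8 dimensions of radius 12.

|∂B_8(12)| = 11943936·π^4 ≈ 1.16345e+09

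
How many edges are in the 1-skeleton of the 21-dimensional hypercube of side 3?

An n-cube has n·2^(n-1) edges. With n = 21: 21·1048576 = 22020096.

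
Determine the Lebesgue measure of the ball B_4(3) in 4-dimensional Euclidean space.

V = 81·π^2/2 ≈ 399.719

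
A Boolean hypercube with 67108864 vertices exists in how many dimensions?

Since 2^n = 67108864, we have n = 26.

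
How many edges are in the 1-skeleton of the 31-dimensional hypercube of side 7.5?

The 31-cube has n·2^(n-1) = 31·2^30 = 31·1073741824 = 33285996544 edges.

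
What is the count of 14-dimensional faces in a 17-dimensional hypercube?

Number of 14-faces = C(17,14) · 2^(17-14) = 680 · 8 = 5440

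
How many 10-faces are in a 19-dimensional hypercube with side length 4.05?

Number of 10-faces = C(19,10) · 2^(19-10) = 92378 · 512 = 47297536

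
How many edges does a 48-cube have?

The 48-cube has n·2^(n-1) = 48·2^47 = 48·140737488355328 = 6755399441055744 edges.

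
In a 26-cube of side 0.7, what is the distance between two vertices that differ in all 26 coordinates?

Diagonal = √26 · 0.7 ≈ 3.56931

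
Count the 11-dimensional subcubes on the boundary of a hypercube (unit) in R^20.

f_11(20-cube) = (20 choose 11) · 2^9 = 85995520.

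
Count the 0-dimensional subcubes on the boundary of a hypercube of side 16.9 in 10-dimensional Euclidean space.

f_0(10-cube) = (10 choose 0) · 2^10 = 1024.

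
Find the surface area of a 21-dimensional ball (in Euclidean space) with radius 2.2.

The surface area of an n-ball is 2π^(n/2) r^(n-1) / Γ(n/2). For n=21, r=2.2: 2.06643e+06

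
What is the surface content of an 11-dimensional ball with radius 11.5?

S = n·V_n(r)/r = 11·V_11(11.5)/11.5 (volume-to-surface relation), giving 41426511213649·π^5/15120 ≈ 8.38448e+11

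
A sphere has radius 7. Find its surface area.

S = n·V_n(r)/r = 3·V_3(7)/7 (volume-to-surface relation), giving 4πr² = 4π·(7)² ≈ 615.752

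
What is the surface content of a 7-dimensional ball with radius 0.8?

S_7(0.8) = 2·π^(7/2)·(0.8)^6 / Γ(7/2) ≈ 8.66998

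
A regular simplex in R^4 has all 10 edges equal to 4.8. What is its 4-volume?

V_4 = √(5) · 4.8^4 / (4! · 2^(4/2)) ≈ 12.3646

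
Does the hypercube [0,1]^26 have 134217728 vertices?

False. The 26-cube has 2^26 = 67108864 vertices.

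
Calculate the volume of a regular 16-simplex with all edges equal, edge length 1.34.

V = (1.34^16 / 16!) · √((16+1) / 2^16) ≈ 8.31844e-14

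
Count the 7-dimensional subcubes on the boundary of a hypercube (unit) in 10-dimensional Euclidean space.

f_7(10-cube) = (10 choose 7) · 2^3 = 960.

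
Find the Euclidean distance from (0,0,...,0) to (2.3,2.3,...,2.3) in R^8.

The space diagonal of an n-cube of side s is s√n. Here 2.3·√8 ≈ 6.50538.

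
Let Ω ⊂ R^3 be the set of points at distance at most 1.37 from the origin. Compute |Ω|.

V_3(1.37) = π^(3/2) · (1.37)^3 / Γ(3/2 + 1) ≈ 10.7709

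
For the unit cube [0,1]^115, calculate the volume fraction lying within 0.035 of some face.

The inner cube has side 1-2·0.035 = 0.93 and volume (0.93)^115 ≈ 0.0002374, so the shell holds 0.999763 of the volume.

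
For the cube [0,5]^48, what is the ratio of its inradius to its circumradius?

For an n-cube of any side s, the inradius is s/2 and the circumradius is s√n/2, so the ratio is 1/√48 ≈ 0.144338.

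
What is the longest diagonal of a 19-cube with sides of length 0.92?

d = √(0.92² + 0.92² + ... + 0.92²) [19 terms] = √(19·0.92²) = 0.92√19 ≈ 4.01019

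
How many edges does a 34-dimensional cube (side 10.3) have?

Number of 1-faces = C(34,1)·2^(34-1) = 34·8589934592 = 292057776128.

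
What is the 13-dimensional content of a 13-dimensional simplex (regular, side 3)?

Volume = 3^13 · √(14/2^13) / 13! ≈ 1.05844e-05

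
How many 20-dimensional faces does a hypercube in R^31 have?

f_20(31-cube) = (31 choose 20) · 2^11 = 173408901120.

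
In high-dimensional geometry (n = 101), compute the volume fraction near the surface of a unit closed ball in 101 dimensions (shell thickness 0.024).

1 - (1-0.024)^101 ≈ 0.914013 ≈ 91.40%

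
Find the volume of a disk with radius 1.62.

The n-ball volume is π^(n/2)·r^n/Γ(n/2+1). With n=2, r=1.62: V ≈ 8.2448.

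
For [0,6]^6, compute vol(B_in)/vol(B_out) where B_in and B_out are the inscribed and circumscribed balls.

V_in / V_out = (r_in/r_out)^6 = (1/√6)^6 = 6^(-6/2) ≈ 0.00462963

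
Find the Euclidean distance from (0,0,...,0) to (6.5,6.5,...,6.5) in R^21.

d = √(6.5² + 6.5² + ... + 6.5²) [21 terms] = √(21·6.5²) = 6.5√21 ≈ 29.7867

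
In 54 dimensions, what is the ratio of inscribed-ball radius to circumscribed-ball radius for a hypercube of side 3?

r_in / r_out = (3/2) / (3√54/2) = 1/√54 ≈ 0.136083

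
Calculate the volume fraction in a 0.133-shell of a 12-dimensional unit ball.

V(inner)/V(outer) = ((1-0.133)/1)^12 ≈ 0.1804, so the shell fraction is 0.819603.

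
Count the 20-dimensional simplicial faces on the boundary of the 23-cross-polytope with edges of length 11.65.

Number of 20-faces = 2^(20+1) · C(23,20+1) = 2097152 · 253 = 530579456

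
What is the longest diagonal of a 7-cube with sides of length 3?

The space diagonal of an n-cube of side s is s√n. Here 3·√7 ≈ 7.93725.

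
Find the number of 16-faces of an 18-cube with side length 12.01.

Choose 16 of 18 axes to span the face (C(18,16) = 153 ways), then fix each of the remaining 2 coordinates at one of its two extreme values (2^2 = 4 ways): 153·4 = 612.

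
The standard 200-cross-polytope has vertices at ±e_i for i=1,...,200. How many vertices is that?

An n-cross-polytope has 2n vertices; here n = 200, giving 400.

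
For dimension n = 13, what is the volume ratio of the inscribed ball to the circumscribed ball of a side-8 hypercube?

Volume scales as r^n, and r_in/r_out = 1/√13, giving (1/√13)^13 ≈ 5.74603e-08.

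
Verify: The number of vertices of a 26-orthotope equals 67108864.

True. The 26-cube has 2^26 = 67108864 vertices.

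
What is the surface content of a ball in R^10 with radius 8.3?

The surface area of an n-ball is 2π^(n/2) r^(n-1) / Γ(n/2). For n=10, r=8.3: 4.76728e+09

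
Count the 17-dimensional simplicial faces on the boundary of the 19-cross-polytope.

Each 17-face is the convex hull of 18 vertices, one chosen as ±e_i from each of 18 distinct axes: 2^18·C(19,18) = 4980736.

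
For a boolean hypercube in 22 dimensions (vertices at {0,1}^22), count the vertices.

Number of vertices = 2^22 = 4194304.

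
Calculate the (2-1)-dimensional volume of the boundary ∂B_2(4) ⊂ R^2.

S = n·V_n(r)/r = 2·V_2(4)/4 (volume-to-surface relation), giving 2πr = 2π·4 ≈ 25.1327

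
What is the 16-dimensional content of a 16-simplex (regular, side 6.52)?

Volume = 6.52^16 · √(17/2^16) / 16! ≈ 0.00820968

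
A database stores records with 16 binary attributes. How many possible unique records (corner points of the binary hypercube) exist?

Each vertex is a binary string of length 16, so there are 2^16 = 65536.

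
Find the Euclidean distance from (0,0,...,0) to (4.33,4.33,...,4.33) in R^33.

||(4.33,4.33,...,4.33)|| = √(33)·4.33 ≈ 24.874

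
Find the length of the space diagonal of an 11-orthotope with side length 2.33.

The space diagonal of an n-cube of side s is s√n. Here 2.33·√11 ≈ 7.72774.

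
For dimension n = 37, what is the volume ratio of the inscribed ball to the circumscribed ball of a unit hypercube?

The radii are 1/2 and 1√37/2, so the volume ratio is (1/√37)^37 = 37^{-37/2} ≈ 9.73348e-30.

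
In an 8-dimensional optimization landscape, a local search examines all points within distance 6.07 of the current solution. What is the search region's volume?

V_8(6.07) = π^(8/2) · (6.07)^8 / Γ(8/2 + 1) ≈ 7.47993e+06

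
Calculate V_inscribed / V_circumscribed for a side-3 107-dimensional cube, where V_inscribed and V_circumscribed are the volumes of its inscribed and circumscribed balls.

The radii are 3/2 and 3√107/2, so the volume ratio is (1/√107)^107 = 107^{-107/2} ≈ 2.67897e-109.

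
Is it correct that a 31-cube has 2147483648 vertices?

True. The 31-cube has 2^31 = 2147483648 vertices.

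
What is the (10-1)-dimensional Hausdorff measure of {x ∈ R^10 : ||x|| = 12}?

S_10(12) = 2·π^(10/2)·(12)^9 / Γ(10/2) = 429981696·π^5 ≈ 1.31583e+11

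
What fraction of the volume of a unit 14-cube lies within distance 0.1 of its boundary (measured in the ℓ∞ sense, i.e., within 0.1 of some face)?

The inner cube has side 1-2·0.1 = 0.8 and volume (0.8)^14 ≈ 0.04398, so the shell holds 0.95602 of the volume.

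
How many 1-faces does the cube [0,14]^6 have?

Each of the 2^6 = 64 vertices has degree 6; total edges = 6·2^6/2 = 192.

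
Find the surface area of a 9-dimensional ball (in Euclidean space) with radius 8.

S = n·V_n(r)/r = 9·V_9(8)/8 (volume-to-surface relation), giving 536870912·π^4/105 ≈ 4.98058e+08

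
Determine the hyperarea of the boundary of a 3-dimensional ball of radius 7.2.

The surface area of an n-ball is 2π^(n/2) r^(n-1) / Γ(n/2). For n=3, r=7.2: 4πr² = 4π·(7.2)² ≈ 651.441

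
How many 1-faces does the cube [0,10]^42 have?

Number of 1-faces = C(42,1)·2^(42-1) = 42·2199023255552 = 92358976733184.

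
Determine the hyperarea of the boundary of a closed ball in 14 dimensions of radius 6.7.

The surface area of an n-ball is 2π^(n/2) r^(n-1) / Γ(n/2). For n=14, r=6.7: 4.59959e+11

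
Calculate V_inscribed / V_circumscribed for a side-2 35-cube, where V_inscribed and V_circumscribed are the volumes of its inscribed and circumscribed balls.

V_in/V_out = n^(-n/2) = 35^(-35/2) ≈ 9.52378e-28.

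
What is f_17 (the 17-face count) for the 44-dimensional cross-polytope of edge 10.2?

Number of 17-faces = 2^(17+1) · C(44,17+1) = 262144 · 1029530696964 = 269885295024930816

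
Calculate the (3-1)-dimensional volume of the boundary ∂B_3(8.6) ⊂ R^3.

|∂B_3(8.6)| = 4πr² = 4π·(8.6)² ≈ 929.409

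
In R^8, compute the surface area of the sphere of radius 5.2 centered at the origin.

S = n·V_n(r)/r = 8·V_8(5.2)/5.2 (volume-to-surface relation), giving 3.33812e+06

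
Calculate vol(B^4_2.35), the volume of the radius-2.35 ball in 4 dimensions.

V_4(2.35) = π^(4/2) · (2.35)^4 / Γ(4/2 + 1) ≈ 150.502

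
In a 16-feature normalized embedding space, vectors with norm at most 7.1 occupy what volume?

The n-ball volume is π^(n/2)·r^n/Γ(n/2+1). With n=16, r=7.1: V ≈ 9.81323e+12.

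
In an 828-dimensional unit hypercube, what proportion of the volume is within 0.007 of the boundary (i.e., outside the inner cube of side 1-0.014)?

1 - (1 - 2·0.007)^828 = 1 - 0.986^828 ≈ 0.999991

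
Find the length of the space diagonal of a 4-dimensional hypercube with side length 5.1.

||(5.1,5.1,...,5.1)|| = √(4)·5.1 = 10.2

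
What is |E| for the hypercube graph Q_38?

Number of 1-faces = C(38,1)·2^(38-1) = 38·137438953472 = 5222680231936.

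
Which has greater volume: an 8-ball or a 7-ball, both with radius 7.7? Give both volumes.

V_8(7.7) ≈ 5.0155e+07. V_7(7.7) ≈ 7.58255e+06. The 8-ball is larger.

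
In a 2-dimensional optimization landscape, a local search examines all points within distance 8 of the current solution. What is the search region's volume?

The n-ball volume is π^(n/2)·r^n/Γ(n/2+1). With n=2, r=8: V = 64·π ≈ 201.062.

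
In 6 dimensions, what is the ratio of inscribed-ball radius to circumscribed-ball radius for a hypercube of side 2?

For an n-cube of any side s, the inradius is s/2 and the circumradius is s√n/2, so the ratio is 1/√6 ≈ 0.408248.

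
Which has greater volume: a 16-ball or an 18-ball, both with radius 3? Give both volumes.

V_16(3) ≈ 1.01302e+07. V_18(3) ≈ 3.1825e+07. The 18-ball is larger.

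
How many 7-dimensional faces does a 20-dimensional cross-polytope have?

Each 7-face is the convex hull of 8 vertices, one chosen as ±e_i from each of 8 distinct axes: 2^8·C(20,8) = 32248320.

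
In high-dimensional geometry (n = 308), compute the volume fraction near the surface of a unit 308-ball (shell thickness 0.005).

1 - (1-0.005)^308 ≈ 0.786445 ≈ 78.64%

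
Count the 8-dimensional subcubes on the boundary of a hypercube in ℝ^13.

f_8(13-cube) = (13 choose 8) · 2^5 = 41184.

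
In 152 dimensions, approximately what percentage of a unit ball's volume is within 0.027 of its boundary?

1 - (1-0.027)^152 ≈ 0.984399 ≈ 98.44%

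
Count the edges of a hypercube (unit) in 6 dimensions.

Number of 1-faces = C(6,1)·2^(6-1) = 6·32 = 192.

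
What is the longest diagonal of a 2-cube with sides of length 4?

The space diagonal of an n-cube of side s is s√n. Here 4·√2 ≈ 5.65685.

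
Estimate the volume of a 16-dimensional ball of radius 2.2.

V_16(2.2) = π^(16/2) · (2.2)^16 / Γ(16/2 + 1) ≈ 70866.6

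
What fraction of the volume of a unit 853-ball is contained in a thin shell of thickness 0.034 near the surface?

1 - (1-0.034)^853 ≈ 1 - 1.533e-13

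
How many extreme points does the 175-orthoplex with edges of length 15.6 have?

The 175-dimensional cross-polytope has 2n = 2·175 = 350 vertices.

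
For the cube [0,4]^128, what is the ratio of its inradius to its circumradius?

r_in = 4/2 (half the side); r_out = 4√128/2 (half the diagonal). Ratio = 1/√128 ≈ 0.0883883.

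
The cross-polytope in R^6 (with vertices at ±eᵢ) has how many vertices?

An n-cross-polytope has 2n vertices; here n = 6, giving 12.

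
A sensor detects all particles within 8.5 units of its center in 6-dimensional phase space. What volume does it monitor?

V = 24137569·π^3/384 ≈ 1.949e+06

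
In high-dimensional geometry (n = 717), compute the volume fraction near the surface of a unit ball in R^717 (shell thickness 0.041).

1 - (1-0.041)^717 ≈ 1 - 9.203e-14 ≈ (100 - 9.2e-12)%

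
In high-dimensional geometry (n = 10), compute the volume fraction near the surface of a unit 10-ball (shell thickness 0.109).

1 - (1-0.109)^10 ≈ 0.684661 ≈ 68.47%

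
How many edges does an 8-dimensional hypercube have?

Each of the 2^8 = 256 vertices has degree 8; total edges = 8·2^8/2 = 1024.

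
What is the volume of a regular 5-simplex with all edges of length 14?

V_5 = √(6) · 14^5 / (5! · 2^(5/2)) ≈ 1940.71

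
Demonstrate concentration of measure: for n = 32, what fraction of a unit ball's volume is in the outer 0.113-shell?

1 - (1-0.113)^32 ≈ 0.978445 ≈ 97.84%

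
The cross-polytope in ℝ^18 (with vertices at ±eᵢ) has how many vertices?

The vertices are ±e_1, ..., ±e_18, so there are 2·18 = 36.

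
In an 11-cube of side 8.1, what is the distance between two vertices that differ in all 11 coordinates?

d = √(8.1² + 8.1² + ... + 8.1²) [11 terms] = √(11·8.1²) = 8.1√11 ≈ 26.8647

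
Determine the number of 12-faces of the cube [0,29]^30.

Number of 12-faces = C(30,12) · 2^(30-12) = 86493225 · 262144 = 22673679974400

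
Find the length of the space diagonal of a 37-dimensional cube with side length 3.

||(3,3,...,3)|| = √(37)·3 ≈ 18.2483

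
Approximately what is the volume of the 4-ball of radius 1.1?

The n-ball volume is π^(n/2)·r^n/Γ(n/2+1). With n=4, r=1.1: V ≈ 7.22504.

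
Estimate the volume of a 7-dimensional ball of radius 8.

Volume = π^{7/2}·(8)^7/Γ(9/2) = 33554432·π^3/105 ≈ 9.90855e+06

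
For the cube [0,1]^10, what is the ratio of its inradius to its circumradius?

r_in / r_out = (1/2) / (1√10/2) = 1/√10 ≈ 0.316228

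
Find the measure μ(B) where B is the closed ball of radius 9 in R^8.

The n-ball volume is π^(n/2)·r^n/Γ(n/2+1). With n=8, r=9: V = 14348907·π^4/8 ≈ 1.74714e+08.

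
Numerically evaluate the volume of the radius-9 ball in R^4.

V_4(9) = π^(4/2) · (9)^4 / Γ(4/2 + 1) = 6561·π^2/2 ≈ 32377.2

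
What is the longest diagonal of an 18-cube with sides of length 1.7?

The space diagonal of an n-cube of side s is s√n. Here 1.7·√18 ≈ 7.21249.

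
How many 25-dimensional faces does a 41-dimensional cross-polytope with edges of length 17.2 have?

f_25(41-orthoplex) = 2^26 · (41 choose 26) = 4256867909206278144.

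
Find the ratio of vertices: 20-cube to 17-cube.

The 20-cube has 2^20 = 1048576 vertices. The 17-cube has 2^17 = 131072 vertices. Ratio: 1048576/131072 = 8.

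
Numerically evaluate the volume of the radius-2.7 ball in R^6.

The n-ball volume is π^(n/2)·r^n/Γ(n/2+1). With n=6, r=2.7: V ≈ 2002.08.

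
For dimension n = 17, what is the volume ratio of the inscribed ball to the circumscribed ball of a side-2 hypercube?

Volume scales as r^n, and r_in/r_out = 1/√17, giving (1/√17)^17 ≈ 3.47684e-11.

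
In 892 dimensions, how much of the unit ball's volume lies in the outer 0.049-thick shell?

Shell fraction = 1 - (1-0.049)^892 ≈ 1 - 3.444e-20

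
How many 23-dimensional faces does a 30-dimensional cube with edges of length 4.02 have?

f_23(30-cube) = (30 choose 23) · 2^7 = 260582400.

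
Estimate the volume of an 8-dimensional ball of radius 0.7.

The n-ball volume is π^(n/2)·r^n/Γ(n/2+1). With n=8, r=0.7: V ≈ 0.233977.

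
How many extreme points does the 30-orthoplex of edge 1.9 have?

An n-cross-polytope has 2n vertices; here n = 30, giving 60.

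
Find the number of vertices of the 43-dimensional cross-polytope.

The 43-dimensional cross-polytope has 2n = 2·43 = 86 vertices.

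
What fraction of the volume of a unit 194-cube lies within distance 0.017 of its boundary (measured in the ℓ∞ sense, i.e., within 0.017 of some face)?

1 - (1 - 2·0.017)^194 = 1 - 0.966^194 ≈ 0.998782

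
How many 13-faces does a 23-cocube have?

f_13(23-orthoplex) = 2^14 · (23 choose 14) = 13388840960.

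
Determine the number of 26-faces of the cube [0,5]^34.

f_26(34-cube) = (34 choose 26) · 2^8 = 4647988224.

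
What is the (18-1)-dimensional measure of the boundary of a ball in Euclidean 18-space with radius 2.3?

The surface area of an n-ball is 2π^(n/2) r^(n-1) / Γ(n/2). For n=18, r=2.3: 2.0856e+06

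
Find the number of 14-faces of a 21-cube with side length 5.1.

f_14(21-cube) = (21 choose 14) · 2^7 = 14883840.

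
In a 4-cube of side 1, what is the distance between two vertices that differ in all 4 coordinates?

d = √(1² + 1² + ... + 1²) [4 terms] = √(4·1²) = 1√4 = 2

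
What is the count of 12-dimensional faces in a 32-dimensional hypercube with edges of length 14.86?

Number of 12-faces = C(32,12) · 2^(32-12) = 225792840 · 1048576 = 236760952995840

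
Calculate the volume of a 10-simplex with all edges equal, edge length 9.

For a regular n-simplex with edge a, V = (a^n / n!)·√((n+1)/2^n). With a=9, n=10: V ≈ 99.5883.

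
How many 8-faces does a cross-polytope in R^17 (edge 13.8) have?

f_8(17-orthoplex) = 2^9 · (17 choose 9) = 12446720.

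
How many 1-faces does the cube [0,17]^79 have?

Each of the 2^79 = 604462909807314587353088 vertices has degree 79; total edges = 79·2^79/2 = 23876284937388926200446976.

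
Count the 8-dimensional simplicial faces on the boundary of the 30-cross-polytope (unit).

Number of 8-faces = 2^(8+1) · C(30,8+1) = 512 · 14307150 = 7325260800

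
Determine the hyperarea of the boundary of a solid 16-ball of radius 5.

The surface area of an n-ball is 2π^(n/2) r^(n-1) / Γ(n/2). For n=16, r=5: 6103515625·π^8/504 ≈ 1.14908e+11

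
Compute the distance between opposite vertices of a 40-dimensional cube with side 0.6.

d = √(0.6² + 0.6² + ... + 0.6²) [40 terms] = √(40·0.6²) = 0.6√40 ≈ 3.79473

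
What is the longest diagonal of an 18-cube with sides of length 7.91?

||(7.91,7.91,...,7.91)|| = √(18)·7.91 ≈ 33.5593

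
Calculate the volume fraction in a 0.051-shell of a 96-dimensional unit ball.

V(inner)/V(outer) = ((1-0.051)/1)^96 ≈ 0.00657, so the shell fraction is 0.99343.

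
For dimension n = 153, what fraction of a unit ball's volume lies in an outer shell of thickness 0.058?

1 - (1-0.058)^153 ≈ 0.999893 ≈ 99.9893%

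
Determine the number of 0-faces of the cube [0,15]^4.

An n-cube has C(n,k)·2^(n-k) k-faces. Here C(4,0)·2^4 = 1·16 = 16.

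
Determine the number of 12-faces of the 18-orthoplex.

An n-cross-polytope has 2^(k+1)·C(n,k+1) k-faces. Here 2^13·C(18,13) = 8192·8568 = 70189056.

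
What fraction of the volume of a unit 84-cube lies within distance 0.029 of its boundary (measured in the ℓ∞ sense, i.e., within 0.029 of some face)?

The inner cube has side 1-2·0.029 = 0.942 and volume (0.942)^84 ≈ 0.006611, so the shell holds 0.993389 of the volume.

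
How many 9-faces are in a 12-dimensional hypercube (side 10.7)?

Choose 9 of 12 axes to span the face (C(12,9) = 220 ways), then fix each of the remaining 3 coordinates at one of its two extreme values (2^3 = 8 ways): 220·8 = 1760.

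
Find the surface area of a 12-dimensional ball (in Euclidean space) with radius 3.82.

|∂B_12(3.82)| ≈ 4.04991e+07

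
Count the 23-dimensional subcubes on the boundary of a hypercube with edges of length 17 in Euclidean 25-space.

Choose 23 of 25 axes to span the face (C(25,23) = 300 ways), then fix each of the remaining 2 coordinates at one of its two extreme values (2^2 = 4 ways): 300·4 = 1200.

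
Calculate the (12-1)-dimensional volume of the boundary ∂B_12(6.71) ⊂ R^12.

The surface area of an n-ball is 2π^(n/2) r^(n-1) / Γ(n/2). For n=12, r=6.71: 1.98928e+10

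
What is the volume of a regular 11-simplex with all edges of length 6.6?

V = (6.6^11 / 11!) · √((11+1) / 2^11) ≈ 1.98497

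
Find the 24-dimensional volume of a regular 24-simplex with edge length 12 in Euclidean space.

For a regular n-simplex with edge a, V = (a^n / n!)·√((n+1)/2^n). With a=12, n=24: V ≈ 0.156406.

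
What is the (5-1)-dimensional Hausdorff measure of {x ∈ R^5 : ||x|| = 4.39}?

|∂B_5(4.39)| ≈ 9775.22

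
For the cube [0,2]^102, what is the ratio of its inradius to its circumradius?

Ratio = (s/2)/(s√102/2) = 102^(-1/2) ≈ 0.0990148.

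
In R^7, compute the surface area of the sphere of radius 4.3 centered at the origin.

The surface area of an n-ball is 2π^(n/2) r^(n-1) / Γ(n/2). For n=7, r=4.3: 209069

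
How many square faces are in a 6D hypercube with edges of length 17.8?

Choose 2 of 6 axes to span the face (C(6,2) = 15 ways), then fix each of the remaining 4 coordinates at one of its two extreme values (2^4 = 16 ways): 15·16 = 240.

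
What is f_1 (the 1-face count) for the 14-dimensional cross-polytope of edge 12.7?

An n-cross-polytope has 2^(k+1)·C(n,k+1) k-faces. Here 2^2·C(14,2) = 4·91 = 364.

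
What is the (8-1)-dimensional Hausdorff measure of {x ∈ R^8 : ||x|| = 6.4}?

The surface area of an n-ball is 2π^(n/2) r^(n-1) / Γ(n/2). For n=8, r=6.4: 1.42803e+07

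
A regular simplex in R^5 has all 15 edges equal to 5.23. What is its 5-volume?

For a regular n-simplex with edge a, V = (a^n / n!)·√((n+1)/2^n). With a=5.23, n=5: V ≈ 14.1198.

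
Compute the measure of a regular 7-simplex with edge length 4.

Volume = 4^7 · √(8/2^7) / 7! ≈ 0.812698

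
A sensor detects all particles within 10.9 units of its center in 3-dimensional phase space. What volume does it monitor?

Volume = π^{3/2}·(10.9)^3/Γ(5/2) ≈ 5424.6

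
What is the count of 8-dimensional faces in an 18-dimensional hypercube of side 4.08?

f_8(18-cube) = (18 choose 8) · 2^10 = 44808192.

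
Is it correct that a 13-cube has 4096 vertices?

False. The 13-cube has 2^13 = 8192 vertices.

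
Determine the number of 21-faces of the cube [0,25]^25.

Number of 21-faces = C(25,21) · 2^(25-21) = 12650 · 16 = 202400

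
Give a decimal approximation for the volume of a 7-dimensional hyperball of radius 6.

The n-ball volume is π^(n/2)·r^n/Γ(n/2+1). With n=7, r=6: V = 1492992·π^3/35 ≈ 1.32263e+06.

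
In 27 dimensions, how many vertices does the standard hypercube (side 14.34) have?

The 27-cube has 2^27 = 134217728 vertices.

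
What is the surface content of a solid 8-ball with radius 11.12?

The surface area of an n-ball is 2π^(n/2) r^(n-1) / Γ(n/2). For n=8, r=11.12: 6.82671e+08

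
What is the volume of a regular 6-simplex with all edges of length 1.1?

V_6 = √(7) · 1.1^6 / (6! · 2^(6/2)) ≈ 0.000813734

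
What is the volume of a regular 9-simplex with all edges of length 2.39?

V = (2.39^9 / 9!) · √((9+1) / 2^9) ≈ 0.000979903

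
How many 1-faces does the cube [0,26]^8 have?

Number of 1-faces = C(8,1)·2^(8-1) = 8·128 = 1024.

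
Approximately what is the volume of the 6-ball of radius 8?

Volume = π^{6/2}·(8)^6/Γ(4) = 131072·π^3/3 ≈ 1.35468e+06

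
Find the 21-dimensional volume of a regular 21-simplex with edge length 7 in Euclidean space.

Volume = 7^21 · √(22/2^21) / 21! ≈ 3.54088e-05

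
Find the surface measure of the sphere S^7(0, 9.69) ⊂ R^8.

S = n·V_n(r)/r = 8·V_8(9.69)/9.69 (volume-to-surface relation), giving 2.60462e+08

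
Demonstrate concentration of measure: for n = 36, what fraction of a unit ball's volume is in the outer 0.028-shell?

1 - (1-0.028)^36 ≈ 0.640263 ≈ 64.03%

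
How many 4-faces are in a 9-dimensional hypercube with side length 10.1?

f_4(9-cube) = (9 choose 4) · 2^5 = 4032.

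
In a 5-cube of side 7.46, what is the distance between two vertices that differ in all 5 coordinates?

The space diagonal of an n-cube of side s is s√n. Here 7.46·√5 ≈ 16.6811.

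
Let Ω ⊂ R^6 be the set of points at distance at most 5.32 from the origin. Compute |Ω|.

The n-ball volume is π^(n/2)·r^n/Γ(n/2+1). With n=6, r=5.32: V ≈ 117157.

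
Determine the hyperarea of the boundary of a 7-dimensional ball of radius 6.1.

S_7(6.1) = 2·π^(7/2)·(6.1)^6 / Γ(7/2) ≈ 1.70395e+06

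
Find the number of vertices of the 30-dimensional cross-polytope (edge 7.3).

Number of vertices = 2n = 60.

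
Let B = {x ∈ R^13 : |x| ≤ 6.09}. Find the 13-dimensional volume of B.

Volume = π^{13/2}·(6.09)^13/Γ(15/2) ≈ 1.44333e+10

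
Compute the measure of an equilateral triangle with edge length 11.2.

Area = (√3/4) · 11.2² = 54.3171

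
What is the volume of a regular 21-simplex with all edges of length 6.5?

Volume = 6.5^21 · √(22/2^21) / 21! ≈ 7.46849e-06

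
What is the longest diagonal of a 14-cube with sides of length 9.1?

d = √(9.1² + 9.1² + ... + 9.1²) [14 terms] = √(14·9.1²) = 9.1√14 ≈ 34.0491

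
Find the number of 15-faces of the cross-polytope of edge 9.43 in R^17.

f_15(17-orthoplex) = 2^16 · (17 choose 16) = 1114112.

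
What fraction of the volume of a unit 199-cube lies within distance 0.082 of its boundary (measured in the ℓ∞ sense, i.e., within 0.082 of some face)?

1 - (1 - 2·0.082)^199 = 1 - 0.836^199 ≈ 1 - 3.304e-16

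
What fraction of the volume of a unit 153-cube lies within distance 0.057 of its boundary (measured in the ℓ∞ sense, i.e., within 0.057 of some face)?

1 - (1 - 2·0.057)^153 = 1 - 0.886^153 ≈ 0.9999999909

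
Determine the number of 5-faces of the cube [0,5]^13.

An n-cube has C(n,k)·2^(n-k) k-faces. Here C(13,5)·2^8 = 1287·256 = 329472.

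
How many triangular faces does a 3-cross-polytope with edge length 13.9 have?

f_2(3-orthoplex) = 2^3 · (3 choose 3) = 8.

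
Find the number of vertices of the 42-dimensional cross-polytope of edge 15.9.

The 42-dimensional cross-polytope has 2n = 2·42 = 84 vertices.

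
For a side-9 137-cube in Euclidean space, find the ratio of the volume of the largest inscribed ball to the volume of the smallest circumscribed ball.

V_in/V_out = n^(-n/2) = 137^(-137/2) ≈ 4.31163e-147.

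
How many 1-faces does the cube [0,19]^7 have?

Each of the 2^7 = 128 vertices has degree 7; total edges = 7·2^7/2 = 448.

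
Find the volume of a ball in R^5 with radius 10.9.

V_5(10.9) = π^(5/2) · (10.9)^5 / Γ(5/2 + 1) ≈ 809899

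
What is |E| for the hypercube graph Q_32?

Each of the 2^32 = 4294967296 vertices has degree 32; total edges = 32·2^32/2 = 68719476736.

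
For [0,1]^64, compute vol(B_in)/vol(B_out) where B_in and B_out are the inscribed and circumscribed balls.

The radii are 1/2 and 1√64/2, so the volume ratio is (1/√64)^64 = 64^{-64/2} ≈ 1.59309e-58.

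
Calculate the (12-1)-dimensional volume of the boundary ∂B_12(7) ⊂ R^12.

|∂B_12(7)| = 1977326743·π^6/60 ≈ 3.1683e+10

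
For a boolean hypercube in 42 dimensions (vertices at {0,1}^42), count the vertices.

The 42-cube has 2^42 = 4398046511104 vertices.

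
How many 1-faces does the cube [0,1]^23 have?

Number of 1-faces = C(23,1)·2^(23-1) = 23·4194304 = 96468992.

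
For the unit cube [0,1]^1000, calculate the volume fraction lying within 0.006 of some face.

Shell fraction = 1 - (1-0.012)^1000 ≈ 0.999994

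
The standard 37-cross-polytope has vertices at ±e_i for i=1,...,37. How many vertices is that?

The vertices are ±e_1, ..., ±e_37, so there are 2·37 = 74.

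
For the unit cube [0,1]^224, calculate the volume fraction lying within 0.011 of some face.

Shell fraction = 1 - (1-0.022)^224 ≈ 0.993147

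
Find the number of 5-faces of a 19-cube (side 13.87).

Number of 5-faces = C(19,5) · 2^(19-5) = 11628 · 16384 = 190513152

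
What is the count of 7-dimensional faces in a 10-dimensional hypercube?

An n-cube has C(n,k)·2^(n-k) k-faces. Here C(10,7)·2^3 = 120·8 = 960.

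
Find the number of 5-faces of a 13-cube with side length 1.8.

Number of 5-faces = C(13,5) · 2^(13-5) = 1287 · 256 = 329472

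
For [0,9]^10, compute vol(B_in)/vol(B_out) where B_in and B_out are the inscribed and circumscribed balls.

Volume scales as r^n, and r_in/r_out = 1/√10, giving (1/√10)^10 ≈ 1e-05.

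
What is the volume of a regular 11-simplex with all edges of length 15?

For a regular n-simplex with edge a, V = (a^n / n!)·√((n+1)/2^n). With a=15, n=11: V ≈ 16587.2.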